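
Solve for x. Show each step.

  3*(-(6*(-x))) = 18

Step 1. [3*(-(6*(-x))) = 18] divide by the outer 3, so div: -(6*(-x)) = 6.
Step 2. [-(6*(-x)) = 6] LHS negated; negate both sides, so neg: 6*(-x) = -6.
Step 3. [6*(-x) = -6] divide by the outer 6 ⇒ div: -x = -1.
Step 4. [-x = -1] flip signs both sides, so neg: x = 1.

Answer: x ∈ {1}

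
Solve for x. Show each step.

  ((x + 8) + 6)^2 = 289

Step 1. [((x + 8) + 6)^2 = 289] LHS squared, RHS 289 ≥ 0: apply √ (±) ⇒ sqrt: (x + 8) + 6 = 17 or -17.
Step 2. [(x + 8) + 6 = 17 or -17] subtract 6: x sits inside (… + 6), so sub: x + 8 = 11 or -23.
Step 3. [x + 8 = 11 or -23] +8 is outermost — subtract 8 both sides ⇒ sub: x = 3 or -31.

Answer: x ∈ {-31, 3}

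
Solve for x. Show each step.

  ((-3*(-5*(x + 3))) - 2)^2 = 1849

Step 1. [((-3*(-5*(x + 3))) - 2)^2 = 1849] LHS squared, RHS 1849 ≥ 0: apply √ (±) ⇒ sqrt: (-3*(-5*(x + 3))) - 2 = 43 or -43.
Step 2. [(-3*(-5*(x + 3))) - 2 = 43 or -43] add 2: x sits inside (… - 2). So sub: -3*(-5*(x + 3)) = 45 or -41.
Step 3. [-3*(-5*(x + 3)) = 45 or -41] -3 out front; divide by -3 ⇒ div: -5*(x + 3) = -15 or 41/3.
Step 4. [-5*(x + 3) = -15 or 41/3] leading coefficient -5: divide by -5. So div: x + 3 = 3 or -41/15.
Step 5. [x + 3 = 3 or -41/15] subtract 3: x sits inside (… + 3) ⇒ sub: x = 0 or -86/15.

Answer: x ∈ {-86/15, 0}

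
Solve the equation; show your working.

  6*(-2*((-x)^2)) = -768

Step 1. [6*(-2*((-x)^2)) = -768] divide by the outer 6. So div: -2*((-x)^2) = -128.
Step 2. [-2*((-x)^2) = -128] LHS = -2·(…); ÷-2 both sides, so div: (-x)^2 = 64.
Step 3. [(-x)^2 = 64] LHS squared, RHS 64 ≥ 0: apply √ (±). So sqrt: -x = 8 or -8.
Step 4. [-x = 8 or -8] flip signs both sides ⇒ neg: x = -8 or 8.

Answer: x ∈ {-8, 8}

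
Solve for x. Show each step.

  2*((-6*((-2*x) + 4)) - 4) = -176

Step 1. [2*((-6*((-2*x) + 4)) - 4) = -176] LHS = 2·(…); ÷2 both sides, so div: (-6*((-2*x) + 4)) - 4 = -88.
Step 2. [(-6*((-2*x) + 4)) - 4 = -88] the outer -4 inverts by adding 4 ⇒ sub: -6*((-2*x) + 4) = -84.
Step 3. [-6*((-2*x) + 4) = -84] -6 out front; divide by -6 ⇒ div: (-2*x) + 4 = 14.
Step 4. [(-2*x) + 4 = 14] +4 is outermost — subtract 4 both sides ⇒ sub: -2*x = 10.
Step 5. [-2*x = 10] LHS = -2·(…); ÷-2 both sides. So div: x = -5.

Answer: x ∈ {-5}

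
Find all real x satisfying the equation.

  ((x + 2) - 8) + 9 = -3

Step 1. [((x + 2) - 8) + 9 = -3] peel the +9: subtract 9 from each side ⇒ sub: (x + 2) - 8 = -12.
Step 2. [(x + 2) - 8 = -12] 8 comes off first (add 8), so sub: x + 2 = -4.
Step 3. [x + 2 = -4] the outer +2 inverts by subtracting 2, so sub: x = -6.

Answer: x ∈ {-6}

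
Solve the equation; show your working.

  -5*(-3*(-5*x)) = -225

Step 1. [-5*(-3*(-5*x)) = -225] divide by the outer -5. So div: -3*(-5*x) = 45.
Step 2. [-3*(-5*x) = 45] -3 out front; divide by -3, so div: -5*x = -15.
Step 3. [-5*x = -15] LHS = -5·(…); ÷-5 both sides, so div: x = 3.

Answer: x ∈ {3}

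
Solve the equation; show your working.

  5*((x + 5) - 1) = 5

Step 1. [5*((x + 5) - 1) = 5] LHS = 5·(…); ÷5 both sides ⇒ div: (x + 5) - 1 = 1.
Step 2. [(x + 5) - 1 = 1] -1 is outermost — add 1 both sides ⇒ sub: x + 5 = 2.
Step 3. [x + 5 = 2] subtract 5: x sits inside (… + 5), so sub: x = -3.

Answer: x ∈ {-3}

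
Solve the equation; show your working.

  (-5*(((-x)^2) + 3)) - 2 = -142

Step 1. [(-5*(((-x)^2) + 3)) - 2 = -142] 2 comes off first (add 2) ⇒ sub: -5*(((-x)^2) + 3) = -140.
Step 2. [-5*(((-x)^2) + 3) = -140] divide by the outer -5. So div: ((-x)^2) + 3 = 28.
Step 3. [((-x)^2) + 3 = 28] +3 is outermost — subtract 3 both sides, so sub: (-x)^2 = 25.
Step 4. [(-x)^2 = 25] 25 ≥ 0, LHS is (·)² — take ±√, so sqrt: -x = 5 or -5.
Step 5. [-x = 5 or -5] leading − — multiply by −1. So neg: x = -5 or 5.

Answer: x ∈ {-5, 5}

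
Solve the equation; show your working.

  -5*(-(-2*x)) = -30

Step 1. [-5*(-(-2*x)) = -30] -5 out front; divide by -5. So div: -(-2*x) = 6.
Step 2. [-(-2*x) = 6] flip signs both sides ⇒ neg: -2*x = -6.
Step 3. [-2*x = -6] -2 out front; divide by -2, so div: x = 3.

Answer: x ∈ {3}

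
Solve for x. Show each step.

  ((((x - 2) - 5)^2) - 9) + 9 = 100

Step 1. [((((x - 2) - 5)^2) - 9) + 9 = 100] peel the +9: subtract 9 from each side. So sub: (((x - 2) - 5)^2) - 9 = 91.
Step 2. [(((x - 2) - 5)^2) - 9 = 91] -9 is outermost — add 9 both sides ⇒ sub: ((x - 2) - 5)^2 = 100.
Step 3. [((x - 2) - 5)^2 = 100] LHS squared, RHS 100 ≥ 0: apply √ (±), so sqrt: (x - 2) - 5 = 10 or -10.
Step 4. [(x - 2) - 5 = 10 or -10] peel the -5: add 5 from each side. So sub: x - 2 = 15 or -5.
Step 5. [x - 2 = 15 or -5] 2 comes off first (add 2). So sub: x = 17 or -3.

Answer: x ∈ {-3, 17}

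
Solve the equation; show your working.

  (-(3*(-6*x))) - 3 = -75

Step 1. [(-(3*(-6*x))) - 3 = -75] -3 is outermost — add 3 both sides, so sub: -(3*(-6*x)) = -72.
Step 2. [-(3*(-6*x)) = -72] leading − — multiply by −1, so neg: 3*(-6*x) = 72.
Step 3. [3*(-6*x) = 72] 3 out front; divide by 3. So div: -6*x = 24.
Step 4. [-6*x = 24] -6 out front; divide by -6 ⇒ div: x = -4.

Answer: x ∈ {-4}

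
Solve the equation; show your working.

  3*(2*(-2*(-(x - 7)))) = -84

Step 1. [3*(2*(-2*(-(x - 7)))) = -84] leading coefficient 3: divide by 3 ⇒ div: 2*(-2*(-(x - 7))) = -28.
Step 2. [2*(-2*(-(x - 7))) = -28] divide by the outer 2. So div: -2*(-(x - 7)) = -14.
Step 3. [-2*(-(x - 7)) = -14] -2 out front; divide by -2. So div: -(x - 7) = 7.
Step 4. [-(x - 7) = 7] flip signs both sides. So neg: x - 7 = -7.
Step 5. [x - 7 = -7] add 7: x sits inside (… - 7), so sub: x = 0.

Answer: x ∈ {0}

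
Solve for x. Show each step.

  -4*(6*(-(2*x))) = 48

Step 1. [-4*(6*(-(2*x))) = 48] -4 out front; divide by -4. So div: 6*(-(2*x)) = -12.
Step 2. [6*(-(2*x)) = -12] LHS = 6·(…); ÷6 both sides, so div: -(2*x) = -2.
Step 3. [-(2*x) = -2] leading − — multiply by −1 ⇒ neg: 2*x = 2.
Step 4. [2*x = 2] 2·(inner) — divide through by 2, so div: x = 1.

Answer: x ∈ {1}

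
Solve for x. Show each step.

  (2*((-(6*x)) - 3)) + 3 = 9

Step 1. [(2*((-(6*x)) - 3)) + 3 = 9] +3 is outermost — subtract 3 both sides, so sub: 2*((-(6*x)) - 3) = 6.
Step 2. [2*((-(6*x)) - 3) = 6] divide by the outer 2. So div: (-(6*x)) - 3 = 3.
Step 3. [(-(6*x)) - 3 = 3] 3 comes off first (add 3). So sub: -(6*x) = 6.
Step 4. [-(6*x) = 6] leading − — multiply by −1, so neg: 6*x = -6.
Step 5. [6*x = -6] 6 out front; divide by 6, so div: x = -1.

Answer: x ∈ {-1}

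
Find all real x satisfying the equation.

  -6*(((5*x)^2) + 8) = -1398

Step 1. [-6*(((5*x)^2) + 8) = -1398] leading coefficient -6: divide by -6. So div: ((5*x)^2) + 8 = 233.
Step 2. [((5*x)^2) + 8 = 233] the outer +8 inverts by subtracting 8, so sub: (5*x)^2 = 225.
Step 3. [(5*x)^2 = 225] LHS squared, RHS 225 ≥ 0: apply √ (±) ⇒ sqrt: 5*x = 15 or -15.
Step 4. [5*x = 15 or -15] divide by the outer 5 ⇒ div: x = 3 or -3.

Answer: x ∈ {-3, 3}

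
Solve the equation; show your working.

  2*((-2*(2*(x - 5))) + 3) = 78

Step 1. [2*((-2*(2*(x - 5))) + 3) = 78] leading coefficient 2: divide by 2. So div: (-2*(2*(x - 5))) + 3 = 39.
Step 2. [(-2*(2*(x - 5))) + 3 = 39] subtract 3: x sits inside (… + 3), so sub: -2*(2*(x - 5)) = 36.
Step 3. [-2*(2*(x - 5)) = 36] -2·(inner) — divide through by -2 ⇒ div: 2*(x - 5) = -18.
Step 4. [2*(x - 5) = -18] 2·(inner) — divide through by 2. So div: x - 5 = -9.
Step 5. [x - 5 = -9] peel the -5: add 5 from each side ⇒ sub: x = -4.

Answer: x ∈ {-4}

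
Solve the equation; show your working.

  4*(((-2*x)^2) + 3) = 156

Step 1. [4*(((-2*x)^2) + 3) = 156] 4 out front; divide by 4. So div: ((-2*x)^2) + 3 = 39.
Step 2. [((-2*x)^2) + 3 = 39] subtract 3: x sits inside (… + 3). So sub: (-2*x)^2 = 36.
Step 3. [(-2*x)^2 = 36] √ both sides: 36 ≥ 0 gives two branches, so sqrt: -2*x = 6 or -6.
Step 4. [-2*x = 6 or -6] leading coefficient -2: divide by -2, so div: x = -3 or 3.

Answer: x ∈ {-3, 3}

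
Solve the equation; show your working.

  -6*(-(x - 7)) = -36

Step 1. [-6*(-(x - 7)) = -36] leading coefficient -6: divide by -6 ⇒ div: -(x - 7) = 6.
Step 2. [-(x - 7) = 6] leading − — multiply by −1 ⇒ neg: x - 7 = -6.
Step 3. [x - 7 = -6] add 7: x sits inside (… - 7) ⇒ sub: x = 1.

Answer: x ∈ {1}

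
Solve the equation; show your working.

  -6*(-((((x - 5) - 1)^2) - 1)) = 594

Step 1. [-6*(-((((x - 5) - 1)^2) - 1)) = 594] divide by the outer -6 ⇒ div: -((((x - 5) - 1)^2) - 1) = -99.
Step 2. [-((((x - 5) - 1)^2) - 1) = -99] leading − — multiply by −1. So neg: (((x - 5) - 1)^2) - 1 = 99.
Step 3. [(((x - 5) - 1)^2) - 1 = 99] add 1: x sits inside (… - 1) ⇒ sub: ((x - 5) - 1)^2 = 100.
Step 4. [((x - 5) - 1)^2 = 100] 100 ≥ 0, LHS is (·)² — take ±√ ⇒ sqrt: (x - 5) - 1 = 10 or -10.
Step 5. [(x - 5) - 1 = 10 or -10] 1 comes off first (add 1), so sub: x - 5 = 11 or -9.
Step 6. [x - 5 = 11 or -9] 5 comes off first (add 5), so sub: x = 16 or -4.

Answer: x ∈ {-4, 16}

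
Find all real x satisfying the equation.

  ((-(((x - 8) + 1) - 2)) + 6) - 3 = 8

Step 1. [((-(((x - 8) + 1) - 2)) + 6) - 3 = 8] the outer -3 inverts by adding 3 ⇒ sub: (-(((x - 8) + 1) - 2)) + 6 = 11.
Step 2. [(-(((x - 8) + 1) - 2)) + 6 = 11] +6 is outermost — subtract 6 both sides, so sub: -(((x - 8) + 1) - 2) = 5.
Step 3. [-(((x - 8) + 1) - 2) = 5] leading − — multiply by −1. So neg: ((x - 8) + 1) - 2 = -5.
Step 4. [((x - 8) + 1) - 2 = -5] add 2: x sits inside (… - 2), so sub: (x - 8) + 1 = -3.
Step 5. [(x - 8) + 1 = -3] the outer +1 inverts by subtracting 1 ⇒ sub: x - 8 = -4.
Step 6. [x - 8 = -4] the outer -8 inverts by adding 8, so sub: x = 4.

Answer: x ∈ {4}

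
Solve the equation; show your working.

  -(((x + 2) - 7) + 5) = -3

Step 1. [-(((x + 2) - 7) + 5) = -3] flip signs both sides. So neg: ((x + 2) - 7) + 5 = 3.
Step 2. [((x + 2) - 7) + 5 = 3] the outer +5 inverts by subtracting 5 ⇒ sub: (x + 2) - 7 = -2.
Step 3. [(x + 2) - 7 = -2] the outer -7 inverts by adding 7 ⇒ sub: x + 2 = 5.
Step 4. [x + 2 = 5] the outer +2 inverts by subtracting 2 ⇒ sub: x = 3.

Answer: x ∈ {3}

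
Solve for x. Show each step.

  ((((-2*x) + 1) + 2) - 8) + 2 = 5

Step 1. [((((-2*x) + 1) + 2) - 8) + 2 = 5] +2 is outermost — subtract 2 both sides, so sub: (((-2*x) + 1) + 2) - 8 = 3.
Step 2. [(((-2*x) + 1) + 2) - 8 = 3] -8 is outermost — add 8 both sides. So sub: ((-2*x) + 1) + 2 = 11.
Step 3. [((-2*x) + 1) + 2 = 11] subtract 2: x sits inside (… + 2), so sub: (-2*x) + 1 = 9.
Step 4. [(-2*x) + 1 = 9] +1 is outermost — subtract 1 both sides, so sub: -2*x = 8.
Step 5. [-2*x = 8] -2 out front; divide by -2, so div: x = -4.

Answer: x ∈ {-4}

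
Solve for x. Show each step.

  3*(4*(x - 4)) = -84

Step 1. [3*(4*(x - 4)) = -84] divide by the outer 3. So div: 4*(x - 4) = -28.
Step 2. [4*(x - 4) = -28] 4·(inner) — divide through by 4 ⇒ div: x - 4 = -7.
Step 3. [x - 4 = -7] add 4: x sits inside (… - 4). So sub: x = -3.

Answer: x ∈ {-3}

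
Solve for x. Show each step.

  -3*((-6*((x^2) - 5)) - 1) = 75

Step 1. [-3*((-6*((x^2) - 5)) - 1) = 75] -3 out front; divide by -3 ⇒ div: (-6*((x^2) - 5)) - 1 = -25.
Step 2. [(-6*((x^2) - 5)) - 1 = -25] 1 comes off first (add 1). So sub: -6*((x^2) - 5) = -24.
Step 3. [-6*((x^2) - 5) = -24] divide by the outer -6. So div: (x^2) - 5 = 4.
Step 4. [(x^2) - 5 = 4] 5 comes off first (add 5). So sub: x^2 = 9.
Step 5. [x^2 = 9] LHS squared, RHS 9 ≥ 0: apply √ (±). So sqrt: x = 3 or -3.

Answer: x ∈ {-3, 3}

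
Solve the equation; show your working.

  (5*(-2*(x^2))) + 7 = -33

Step 1. [(5*(-2*(x^2))) + 7 = -33] 7 comes off first (subtract 7), so sub: 5*(-2*(x^2)) = -40.
Step 2. [5*(-2*(x^2)) = -40] 5 out front; divide by 5, so div: -2*(x^2) = -8.
Step 3. [-2*(x^2) = -8] -2·(inner) — divide through by -2 ⇒ div: x^2 = 4.
Step 4. [x^2 = 4] √ both sides: 4 ≥ 0 gives two branches. So sqrt: x = 2 or -2.

Answer: x ∈ {-2, 2}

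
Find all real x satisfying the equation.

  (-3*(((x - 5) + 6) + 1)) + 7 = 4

Step 1. [(-3*(((x - 5) + 6) + 1)) + 7 = 4] peel the +7: subtract 7 from each side, so sub: -3*(((x - 5) + 6) + 1) = -3.
Step 2. [-3*(((x - 5) + 6) + 1) = -3] divide by the outer -3 ⇒ div: ((x - 5) + 6) + 1 = 1.
Step 3. [((x - 5) + 6) + 1 = 1] 1 comes off first (subtract 1), so sub: (x - 5) + 6 = 0.
Step 4. [(x - 5) + 6 = 0] subtract 6: x sits inside (… + 6). So sub: x - 5 = -6.
Step 5. [x - 5 = -6] the outer -5 inverts by adding 5 ⇒ sub: x = -1.

Answer: x ∈ {-1}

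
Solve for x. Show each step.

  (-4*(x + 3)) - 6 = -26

Step 1. [(-4*(x + 3)) - 6 = -26] -6 is outermost — add 6 both sides. So sub: -4*(x + 3) = -20.
Step 2. [-4*(x + 3) = -20] leading coefficient -4: divide by -4, so div: x + 3 = 5.
Step 3. [x + 3 = 5] +3 is outermost — subtract 3 both sides. So sub: x = 2.

Answer: x ∈ {2}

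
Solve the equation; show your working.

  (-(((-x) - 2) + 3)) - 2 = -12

Step 1. [(-(((-x) - 2) + 3)) - 2 = -12] 2 comes off first (add 2) ⇒ sub: -(((-x) - 2) + 3) = -10.
Step 2. [-(((-x) - 2) + 3) = -10] LHS negated; negate both sides. So neg: ((-x) - 2) + 3 = 10.
Step 3. [((-x) - 2) + 3 = 10] 3 comes off first (subtract 3). So sub: (-x) - 2 = 7.
Step 4. [(-x) - 2 = 7] -2 is outermost — add 2 both sides. So sub: -x = 9.
Step 5. [-x = 9] leading − — multiply by −1 ⇒ neg: x = -9.

Answer: x ∈ {-9}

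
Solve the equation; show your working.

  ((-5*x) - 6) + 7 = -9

Step 1. [((-5*x) - 6) + 7 = -9] +7 is outermost — subtract 7 both sides. So sub: (-5*x) - 6 = -16.
Step 2. [(-5*x) - 6 = -16] add 6: x sits inside (… - 6). So sub: -5*x = -10.
Step 3. [-5*x = -10] -5 out front; divide by -5, so div: x = 2.

Answer: x ∈ {2}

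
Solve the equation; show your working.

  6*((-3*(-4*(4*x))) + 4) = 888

Step 1. [6*((-3*(-4*(4*x))) + 4) = 888] 6 out front; divide by 6 ⇒ div: (-3*(-4*(4*x))) + 4 = 148.
Step 2. [(-3*(-4*(4*x))) + 4 = 148] peel the +4: subtract 4 from each side, so sub: -3*(-4*(4*x)) = 144.
Step 3. [-3*(-4*(4*x)) = 144] leading coefficient -3: divide by -3 ⇒ div: -4*(4*x) = -48.
Step 4. [-4*(4*x) = -48] LHS = -4·(…); ÷-4 both sides ⇒ div: 4*x = 12.
Step 5. [4*x = 12] 4 out front; divide by 4 ⇒ div: x = 3.

Answer: x ∈ {3}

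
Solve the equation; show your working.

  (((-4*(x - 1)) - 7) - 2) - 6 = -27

Step 1. [(((-4*(x - 1)) - 7) - 2) - 6 = -27] peel the -6: add 6 from each side, so sub: ((-4*(x - 1)) - 7) - 2 = -21.
Step 2. [((-4*(x - 1)) - 7) - 2 = -21] peel the -2: add 2 from each side ⇒ sub: (-4*(x - 1)) - 7 = -19.
Step 3. [(-4*(x - 1)) - 7 = -19] the outer -7 inverts by adding 7. So sub: -4*(x - 1) = -12.
Step 4. [-4*(x - 1) = -12] LHS = -4·(…); ÷-4 both sides. So div: x - 1 = 3.
Step 5. [x - 1 = 3] add 1: x sits inside (… - 1). So sub: x = 4.

Answer: x ∈ {4}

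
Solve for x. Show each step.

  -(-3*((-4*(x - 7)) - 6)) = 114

Step 1. [-(-3*((-4*(x - 7)) - 6)) = 114] flip signs both sides, so neg: -3*((-4*(x - 7)) - 6) = -114.
Step 2. [-3*((-4*(x - 7)) - 6) = -114] -3 out front; divide by -3. So div: (-4*(x - 7)) - 6 = 38.
Step 3. [(-4*(x - 7)) - 6 = 38] the outer -6 inverts by adding 6, so sub: -4*(x - 7) = 44.
Step 4. [-4*(x - 7) = 44] -4 out front; divide by -4. So div: x - 7 = -11.
Step 5. [x - 7 = -11] peel the -7: add 7 from each side. So sub: x = -4.

Answer: x ∈ {-4}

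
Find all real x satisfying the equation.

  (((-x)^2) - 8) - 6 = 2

Step 1. [(((-x)^2) - 8) - 6 = 2] add 6: x sits inside (… - 6). So sub: ((-x)^2) - 8 = 8.
Step 2. [((-x)^2) - 8 = 8] 8 comes off first (add 8) ⇒ sub: (-x)^2 = 16.
Step 3. [(-x)^2 = 16] √ both sides: 16 ≥ 0 gives two branches ⇒ sqrt: -x = 4 or -4.
Step 4. [-x = 4 or -4] LHS negated; negate both sides, so neg: x = -4 or 4.

Answer: x ∈ {-4, 4}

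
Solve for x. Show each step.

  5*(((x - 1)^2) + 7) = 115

Step 1. [5*(((x - 1)^2) + 7) = 115] divide by the outer 5, so div: ((x - 1)^2) + 7 = 23.
Step 2. [((x - 1)^2) + 7 = 23] subtract 7: x sits inside (… + 7) ⇒ sub: (x - 1)^2 = 16.
Step 3. [(x - 1)^2 = 16] LHS squared, RHS 16 ≥ 0: apply √ (±), so sqrt: x - 1 = 4 or -4.
Step 4. [x - 1 = 4 or -4] 1 comes off first (add 1) ⇒ sub: x = 5 or -3.

Answer: x ∈ {-3, 5}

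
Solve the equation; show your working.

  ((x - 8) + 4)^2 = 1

Step 1. [((x - 8) + 4)^2 = 1] 1 ≥ 0, LHS is (·)² — take ±√. So sqrt: (x - 8) + 4 = 1 or -1.
Step 2. [(x - 8) + 4 = 1 or -1] subtract 4: x sits inside (… + 4). So sub: x - 8 = -3 or -5.
Step 3. [x - 8 = -3 or -5] the outer -8 inverts by adding 8, so sub: x = 5 or 3.

Answer: x ∈ {3, 5}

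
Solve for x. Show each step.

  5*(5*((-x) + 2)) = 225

Step 1. [5*(5*((-x) + 2)) = 225] LHS = 5·(…); ÷5 both sides, so div: 5*((-x) + 2) = 45.
Step 2. [5*((-x) + 2) = 45] LHS = 5·(…); ÷5 both sides ⇒ div: (-x) + 2 = 9.
Step 3. [(-x) + 2 = 9] peel the +2: subtract 2 from each side ⇒ sub: -x = 7.
Step 4. [-x = 7] leading − — multiply by −1. So neg: x = -7.

Answer: x ∈ {-7}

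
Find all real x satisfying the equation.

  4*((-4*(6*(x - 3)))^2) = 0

Step 1. [4*((-4*(6*(x - 3)))^2) = 0] 4 out front; divide by 4, so div: (-4*(6*(x - 3)))^2 = 0.
Step 2. [(-4*(6*(x - 3)))^2 = 0] LHS squared, RHS 0 ≥ 0: apply √ (±) ⇒ sqrt: -4*(6*(x - 3)) = 0.
Step 3. [-4*(6*(x - 3)) = 0] LHS = -4·(…); ÷-4 both sides ⇒ div: 6*(x - 3) = 0.
Step 4. [6*(x - 3) = 0] divide by the outer 6 ⇒ div: x - 3 = 0.
Step 5. [x - 3 = 0] -3 is outermost — add 3 both sides. So sub: x = 3.

Answer: x ∈ {3}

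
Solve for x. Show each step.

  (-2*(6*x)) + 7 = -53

Step 1. [(-2*(6*x)) + 7 = -53] +7 is outermost — subtract 7 both sides. So sub: -2*(6*x) = -60.
Step 2. [-2*(6*x) = -60] LHS = -2·(…); ÷-2 both sides, so div: 6*x = 30.
Step 3. [6*x = 30] 6·(inner) — divide through by 6 ⇒ div: x = 5.

Answer: x ∈ {5}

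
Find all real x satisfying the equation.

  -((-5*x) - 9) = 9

Step 1. [-((-5*x) - 9) = 9] flip signs both sides ⇒ neg: (-5*x) - 9 = -9.
Step 2. [(-5*x) - 9 = -9] -9 is outermost — add 9 both sides ⇒ sub: -5*x = 0.
Step 3. [-5*x = 0] leading coefficient -5: divide by -5 ⇒ div: x = 0.

Answer: x ∈ {0}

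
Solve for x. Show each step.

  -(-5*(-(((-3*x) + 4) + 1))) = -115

Step 1. [-(-5*(-(((-3*x) + 4) + 1))) = -115] LHS negated; negate both sides ⇒ neg: -5*(-(((-3*x) + 4) + 1)) = 115.
Step 2. [-5*(-(((-3*x) + 4) + 1)) = 115] -5·(inner) — divide through by -5, so div: -(((-3*x) + 4) + 1) = -23.
Step 3. [-(((-3*x) + 4) + 1) = -23] flip signs both sides ⇒ neg: ((-3*x) + 4) + 1 = 23.
Step 4. [((-3*x) + 4) + 1 = 23] 1 comes off first (subtract 1). So sub: (-3*x) + 4 = 22.
Step 5. [(-3*x) + 4 = 22] the outer +4 inverts by subtracting 4 ⇒ sub: -3*x = 18.
Step 6. [-3*x = 18] -3·(inner) — divide through by -3. So div: x = -6.

Answer: x ∈ {-6}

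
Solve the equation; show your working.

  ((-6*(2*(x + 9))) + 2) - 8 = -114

Step 1. [((-6*(2*(x + 9))) + 2) - 8 = -114] peel the -8: add 8 from each side ⇒ sub: (-6*(2*(x + 9))) + 2 = -106.
Step 2. [(-6*(2*(x + 9))) + 2 = -106] +2 is outermost — subtract 2 both sides ⇒ sub: -6*(2*(x + 9)) = -108.
Step 3. [-6*(2*(x + 9)) = -108] -6·(inner) — divide through by -6 ⇒ div: 2*(x + 9) = 18.
Step 4. [2*(x + 9) = 18] divide by the outer 2. So div: x + 9 = 9.
Step 5. [x + 9 = 9] 9 comes off first (subtract 9), so sub: x = 0.

Answer: x ∈ {0}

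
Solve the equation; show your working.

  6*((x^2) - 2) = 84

Step 1. [6*((x^2) - 2) = 84] LHS = 6·(…); ÷6 both sides ⇒ div: (x^2) - 2 = 14.
Step 2. [(x^2) - 2 = 14] 2 comes off first (add 2) ⇒ sub: x^2 = 16.
Step 3. [x^2 = 16] √ both sides: 16 ≥ 0 gives two branches, so sqrt: x = 4 or -4.

Answer: x ∈ {-4, 4}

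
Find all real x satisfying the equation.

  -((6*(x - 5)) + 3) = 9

Step 1. [-((6*(x - 5)) + 3) = 9] flip signs both sides. So neg: (6*(x - 5)) + 3 = -9.
Step 2. [(6*(x - 5)) + 3 = -9] 3 comes off first (subtract 3) ⇒ sub: 6*(x - 5) = -12.
Step 3. [6*(x - 5) = -12] divide by the outer 6 ⇒ div: x - 5 = -2.
Step 4. [x - 5 = -2] 5 comes off first (add 5). So sub: x = 3.

Answer: x ∈ {3}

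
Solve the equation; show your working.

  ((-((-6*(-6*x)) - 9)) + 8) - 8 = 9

Step 1. [((-((-6*(-6*x)) - 9)) + 8) - 8 = 9] add 8: x sits inside (… - 8) ⇒ sub: (-((-6*(-6*x)) - 9)) + 8 = 17.
Step 2. [(-((-6*(-6*x)) - 9)) + 8 = 17] peel the +8: subtract 8 from each side ⇒ sub: -((-6*(-6*x)) - 9) = 9.
Step 3. [-((-6*(-6*x)) - 9) = 9] flip signs both sides ⇒ neg: (-6*(-6*x)) - 9 = -9.
Step 4. [(-6*(-6*x)) - 9 = -9] 9 comes off first (add 9). So sub: -6*(-6*x) = 0.
Step 5. [-6*(-6*x) = 0] leading coefficient -6: divide by -6, so div: -6*x = 0.
Step 6. [-6*x = 0] divide by the outer -6, so div: x = 0.

Answer: x ∈ {0}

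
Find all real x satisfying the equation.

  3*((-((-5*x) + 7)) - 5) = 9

Step 1. [3*((-((-5*x) + 7)) - 5) = 9] divide by the outer 3, so div: (-((-5*x) + 7)) - 5 = 3.
Step 2. [(-((-5*x) + 7)) - 5 = 3] peel the -5: add 5 from each side ⇒ sub: -((-5*x) + 7) = 8.
Step 3. [-((-5*x) + 7) = 8] flip signs both sides, so neg: (-5*x) + 7 = -8.
Step 4. [(-5*x) + 7 = -8] peel the +7: subtract 7 from each side, so sub: -5*x = -15.
Step 5. [-5*x = -15] LHS = -5·(…); ÷-5 both sides, so div: x = 3.

Answer: x ∈ {3}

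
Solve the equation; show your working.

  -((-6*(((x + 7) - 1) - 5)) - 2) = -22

Step 1. [-((-6*(((x + 7) - 1) - 5)) - 2) = -22] flip signs both sides, so neg: (-6*(((x + 7) - 1) - 5)) - 2 = 22.
Step 2. [(-6*(((x + 7) - 1) - 5)) - 2 = 22] peel the -2: add 2 from each side ⇒ sub: -6*(((x + 7) - 1) - 5) = 24.
Step 3. [-6*(((x + 7) - 1) - 5) = 24] divide by the outer -6, so div: ((x + 7) - 1) - 5 = -4.
Step 4. [((x + 7) - 1) - 5 = -4] add 5: x sits inside (… - 5). So sub: (x + 7) - 1 = 1.
Step 5. [(x + 7) - 1 = 1] 1 comes off first (add 1), so sub: x + 7 = 2.
Step 6. [x + 7 = 2] 7 comes off first (subtract 7) ⇒ sub: x = -5.

Answer: x ∈ {-5}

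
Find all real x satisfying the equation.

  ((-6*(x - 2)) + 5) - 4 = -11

Step 1. [((-6*(x - 2)) + 5) - 4 = -11] peel the -4: add 4 from each side ⇒ sub: (-6*(x - 2)) + 5 = -7.
Step 2. [(-6*(x - 2)) + 5 = -7] the outer +5 inverts by subtracting 5, so sub: -6*(x - 2) = -12.
Step 3. [-6*(x - 2) = -12] leading coefficient -6: divide by -6 ⇒ div: x - 2 = 2.
Step 4. [x - 2 = 2] -2 is outermost — add 2 both sides ⇒ sub: x = 4.

Answer: x ∈ {4}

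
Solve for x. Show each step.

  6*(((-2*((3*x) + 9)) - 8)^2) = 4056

Step 1. [6*(((-2*((3*x) + 9)) - 8)^2) = 4056] 6·(inner) — divide through by 6. So div: ((-2*((3*x) + 9)) - 8)^2 = 676.
Step 2. [((-2*((3*x) + 9)) - 8)^2 = 676] 676 ≥ 0, LHS is (·)² — take ±√ ⇒ sqrt: (-2*((3*x) + 9)) - 8 = 26 or -26.
Step 3. [(-2*((3*x) + 9)) - 8 = 26 or -26] 8 comes off first (add 8). So sub: -2*((3*x) + 9) = 34 or -18.
Step 4. [-2*((3*x) + 9) = 34 or -18] -2·(inner) — divide through by -2, so div: (3*x) + 9 = -17 or 9.
Step 5. [(3*x) + 9 = -17 or 9] 9 comes off first (subtract 9), so sub: 3*x = -26 or 0.
Step 6. [3*x = -26 or 0] divide by the outer 3 ⇒ div: x = -26/3 or 0.

Answer: x ∈ {-26/3, 0}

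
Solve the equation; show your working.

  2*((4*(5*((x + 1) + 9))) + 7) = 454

Step 1. [2*((4*(5*((x + 1) + 9))) + 7) = 454] LHS = 2·(…); ÷2 both sides ⇒ div: (4*(5*((x + 1) + 9))) + 7 = 227.
Step 2. [(4*(5*((x + 1) + 9))) + 7 = 227] peel the +7: subtract 7 from each side, so sub: 4*(5*((x + 1) + 9)) = 220.
Step 3. [4*(5*((x + 1) + 9)) = 220] leading coefficient 4: divide by 4, so div: 5*((x + 1) + 9) = 55.
Step 4. [5*((x + 1) + 9) = 55] LHS = 5·(…); ÷5 both sides, so div: (x + 1) + 9 = 11.
Step 5. [(x + 1) + 9 = 11] peel the +9: subtract 9 from each side, so sub: x + 1 = 2.
Step 6. [x + 1 = 2] subtract 1: x sits inside (… + 1). So sub: x = 1.

Answer: x ∈ {1}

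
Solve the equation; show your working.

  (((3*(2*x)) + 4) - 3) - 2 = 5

Step 1. [(((3*(2*x)) + 4) - 3) - 2 = 5] add 2: x sits inside (… - 2). So sub: ((3*(2*x)) + 4) - 3 = 7.
Step 2. [((3*(2*x)) + 4) - 3 = 7] peel the -3: add 3 from each side ⇒ sub: (3*(2*x)) + 4 = 10.
Step 3. [(3*(2*x)) + 4 = 10] +4 is outermost — subtract 4 both sides ⇒ sub: 3*(2*x) = 6.
Step 4. [3*(2*x) = 6] leading coefficient 3: divide by 3 ⇒ div: 2*x = 2.
Step 5. [2*x = 2] 2·(inner) — divide through by 2 ⇒ div: x = 1.

Answer: x ∈ {1}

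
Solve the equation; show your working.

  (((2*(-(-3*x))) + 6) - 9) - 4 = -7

Step 1. [(((2*(-(-3*x))) + 6) - 9) - 4 = -7] peel the -4: add 4 from each side ⇒ sub: ((2*(-(-3*x))) + 6) - 9 = -3.
Step 2. [((2*(-(-3*x))) + 6) - 9 = -3] add 9: x sits inside (… - 9) ⇒ sub: (2*(-(-3*x))) + 6 = 6.
Step 3. [(2*(-(-3*x))) + 6 = 6] subtract 6: x sits inside (… + 6), so sub: 2*(-(-3*x)) = 0.
Step 4. [2*(-(-3*x)) = 0] leading coefficient 2: divide by 2. So div: -(-3*x) = 0.
Step 5. [-(-3*x) = 0] flip signs both sides, so neg: -3*x = 0.
Step 6. [-3*x = 0] divide by the outer -3, so div: x = 0.

Answer: x ∈ {0}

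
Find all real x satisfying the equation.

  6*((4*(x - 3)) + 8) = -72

Step 1. [6*((4*(x - 3)) + 8) = -72] divide by the outer 6. So div: (4*(x - 3)) + 8 = -12.
Step 2. [(4*(x - 3)) + 8 = -12] 4 divides every term; factor it out ⇒ factor: (x - 3) + 2 = -3.
Step 3. [(x - 3) + 2 = -3] subtract 2: x sits inside (… + 2), so sub: x - 3 = -5.
Step 4. [x - 3 = -5] -3 is outermost — add 3 both sides, so sub: x = -2.

Answer: x ∈ {-2}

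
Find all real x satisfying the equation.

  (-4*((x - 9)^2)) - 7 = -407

Step 1. [(-4*((x - 9)^2)) - 7 = -407] add 7: x sits inside (… - 7). So sub: -4*((x - 9)^2) = -400.
Step 2. [-4*((x - 9)^2) = -400] -4·(inner) — divide through by -4 ⇒ div: (x - 9)^2 = 100.
Step 3. [(x - 9)^2 = 100] LHS squared, RHS 100 ≥ 0: apply √ (±) ⇒ sqrt: x - 9 = 10 or -10.
Step 4. [x - 9 = 10 or -10] -9 is outermost — add 9 both sides. So sub: x = 19 or -1.

Answer: x ∈ {-1, 19}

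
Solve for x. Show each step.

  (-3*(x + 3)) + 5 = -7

Step 1. [(-3*(x + 3)) + 5 = -7] 5 comes off first (subtract 5), so sub: -3*(x + 3) = -12.
Step 2. [-3*(x + 3) = -12] -3·(inner) — divide through by -3 ⇒ div: x + 3 = 4.
Step 3. [x + 3 = 4] 3 comes off first (subtract 3). So sub: x = 1.

Answer: x ∈ {1}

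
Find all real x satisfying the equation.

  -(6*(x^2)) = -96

Step 1. [-(6*(x^2)) = -96] LHS negated; negate both sides. So neg: 6*(x^2) = 96.
Step 2. [6*(x^2) = 96] 6 out front; divide by 6. So div: x^2 = 16.
Step 3. [x^2 = 16] √ both sides: 16 ≥ 0 gives two branches. So sqrt: x = 4 or -4.

Answer: x ∈ {-4, 4}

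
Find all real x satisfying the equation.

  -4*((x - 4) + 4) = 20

Step 1. [-4*((x - 4) + 4) = 20] -4 out front; divide by -4. So div: (x - 4) + 4 = -5.
Step 2. [(x - 4) + 4 = -5] subtract 4: x sits inside (… + 4). So sub: x - 4 = -9.
Step 3. [x - 4 = -9] the outer -4 inverts by adding 4 ⇒ sub: x = -5.

Answer: x ∈ {-5}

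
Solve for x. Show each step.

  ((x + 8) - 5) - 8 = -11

Step 1. [((x + 8) - 5) - 8 = -11] add 8: x sits inside (… - 8). So sub: (x + 8) - 5 = -3.
Step 2. [(x + 8) - 5 = -3] add 5: x sits inside (… - 5), so sub: x + 8 = 2.
Step 3. [x + 8 = 2] +8 is outermost — subtract 8 both sides, so sub: x = -6.

Answer: x ∈ {-6}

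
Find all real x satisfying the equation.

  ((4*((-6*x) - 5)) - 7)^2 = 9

Step 1. [((4*((-6*x) - 5)) - 7)^2 = 9] √ both sides: 9 ≥ 0 gives two branches, so sqrt: (4*((-6*x) - 5)) - 7 = 3 or -3.
Step 2. [(4*((-6*x) - 5)) - 7 = 3 or -3] peel the -7: add 7 from each side ⇒ sub: 4*((-6*x) - 5) = 10 or 4.
Step 3. [4*((-6*x) - 5) = 10 or 4] divide by the outer 4. So div: (-6*x) - 5 = 5/2 or 1.
Step 4. [(-6*x) - 5 = 5/2 or 1] -5 is outermost — add 5 both sides, so sub: -6*x = 15/2 or 6.
Step 5. [-6*x = 15/2 or 6] -6 out front; divide by -6, so div: x = -5/4 or -1.

Answer: x ∈ {-5/4, -1}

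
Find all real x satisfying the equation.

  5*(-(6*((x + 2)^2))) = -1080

Step 1. [5*(-(6*((x + 2)^2))) = -1080] 5·(inner) — divide through by 5 ⇒ div: -(6*((x + 2)^2)) = -216.
Step 2. [-(6*((x + 2)^2)) = -216] LHS negated; negate both sides, so neg: 6*((x + 2)^2) = 216.
Step 3. [6*((x + 2)^2) = 216] 6 out front; divide by 6 ⇒ div: (x + 2)^2 = 36.
Step 4. [(x + 2)^2 = 36] √ both sides: 36 ≥ 0 gives two branches. So sqrt: x + 2 = 6 or -6.
Step 5. [x + 2 = 6 or -6] the outer +2 inverts by subtracting 2, so sub: x = 4 or -8.

Answer: x ∈ {-8, 4}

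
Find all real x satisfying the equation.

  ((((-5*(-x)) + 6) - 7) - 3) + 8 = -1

Step 1. [((((-5*(-x)) + 6) - 7) - 3) + 8 = -1] the outer +8 inverts by subtracting 8, so sub: (((-5*(-x)) + 6) - 7) - 3 = -9.
Step 2. [(((-5*(-x)) + 6) - 7) - 3 = -9] the outer -3 inverts by adding 3. So sub: ((-5*(-x)) + 6) - 7 = -6.
Step 3. [((-5*(-x)) + 6) - 7 = -6] peel the -7: add 7 from each side. So sub: (-5*(-x)) + 6 = 1.
Step 4. [(-5*(-x)) + 6 = 1] peel the +6: subtract 6 from each side. So sub: -5*(-x) = -5.
Step 5. [-5*(-x) = -5] leading coefficient -5: divide by -5, so div: -x = 1.
Step 6. [-x = 1] flip signs both sides ⇒ neg: x = -1.

Answer: x ∈ {-1}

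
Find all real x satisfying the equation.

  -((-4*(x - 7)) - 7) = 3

Step 1. [-((-4*(x - 7)) - 7) = 3] leading − — multiply by −1, so neg: (-4*(x - 7)) - 7 = -3.
Step 2. [(-4*(x - 7)) - 7 = -3] peel the -7: add 7 from each side. So sub: -4*(x - 7) = 4.
Step 3. [-4*(x - 7) = 4] divide by the outer -4. So div: x - 7 = -1.
Step 4. [x - 7 = -1] peel the -7: add 7 from each side ⇒ sub: x = 6.

Answer: x ∈ {6}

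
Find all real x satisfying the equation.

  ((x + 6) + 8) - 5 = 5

Step 1. [((x + 6) + 8) - 5 = 5] 5 comes off first (add 5). So sub: (x + 6) + 8 = 10.
Step 2. [(x + 6) + 8 = 10] peel the +8: subtract 8 from each side ⇒ sub: x + 6 = 2.
Step 3. [x + 6 = 2] +6 is outermost — subtract 6 both sides. So sub: x = -4.

Answer: x ∈ {-4}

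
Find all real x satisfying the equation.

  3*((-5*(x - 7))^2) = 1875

Step 1. [3*((-5*(x - 7))^2) = 1875] 3·(inner) — divide through by 3, so div: (-5*(x - 7))^2 = 625.
Step 2. [(-5*(x - 7))^2 = 625] 625 ≥ 0, LHS is (·)² — take ±√. So sqrt: -5*(x - 7) = 25 or -25.
Step 3. [-5*(x - 7) = 25 or -25] -5 out front; divide by -5. So div: x - 7 = -5 or 5.
Step 4. [x - 7 = -5 or 5] add 7: x sits inside (… - 7) ⇒ sub: x = 2 or 12.

Answer: x ∈ {2, 12}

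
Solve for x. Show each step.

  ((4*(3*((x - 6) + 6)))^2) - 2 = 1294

Step 1. [((4*(3*((x - 6) + 6)))^2) - 2 = 1294] -2 is outermost — add 2 both sides. So sub: (4*(3*((x - 6) + 6)))^2 = 1296.
Step 2. [(4*(3*((x - 6) + 6)))^2 = 1296] √ both sides: 1296 ≥ 0 gives two branches, so sqrt: 4*(3*((x - 6) + 6)) = 36 or -36.
Step 3. [4*(3*((x - 6) + 6)) = 36 or -36] 4 out front; divide by 4, so div: 3*((x - 6) + 6) = 9 or -9.
Step 4. [3*((x - 6) + 6) = 9 or -9] 3·(inner) — divide through by 3, so div: (x - 6) + 6 = 3 or -3.
Step 5. [(x - 6) + 6 = 3 or -3] the outer +6 inverts by subtracting 6. So sub: x - 6 = -3 or -9.
Step 6. [x - 6 = -3 or -9] 6 comes off first (add 6), so sub: x = 3 or -3.

Answer: x ∈ {-3, 3}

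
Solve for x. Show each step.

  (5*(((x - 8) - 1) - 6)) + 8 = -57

Step 1. [(5*(((x - 8) - 1) - 6)) + 8 = -57] subtract 8: x sits inside (… + 8), so sub: 5*(((x - 8) - 1) - 6) = -65.
Step 2. [5*(((x - 8) - 1) - 6) = -65] 5·(inner) — divide through by 5, so div: ((x - 8) - 1) - 6 = -13.
Step 3. [((x - 8) - 1) - 6 = -13] peel the -6: add 6 from each side, so sub: (x - 8) - 1 = -7.
Step 4. [(x - 8) - 1 = -7] peel the -1: add 1 from each side ⇒ sub: x - 8 = -6.
Step 5. [x - 8 = -6] peel the -8: add 8 from each side, so sub: x = 2.

Answer: x ∈ {2}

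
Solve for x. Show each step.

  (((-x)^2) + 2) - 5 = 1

Step 1. [(((-x)^2) + 2) - 5 = 1] 5 comes off first (add 5) ⇒ sub: ((-x)^2) + 2 = 6.
Step 2. [((-x)^2) + 2 = 6] subtract 2: x sits inside (… + 2) ⇒ sub: (-x)^2 = 4.
Step 3. [(-x)^2 = 4] √ both sides: 4 ≥ 0 gives two branches. So sqrt: -x = 2 or -2.
Step 4. [-x = 2 or -2] LHS negated; negate both sides ⇒ neg: x = -2 or 2.

Answer: x ∈ {-2, 2}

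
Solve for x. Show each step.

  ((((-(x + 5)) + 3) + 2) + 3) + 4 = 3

Step 1. [((((-(x + 5)) + 3) + 2) + 3) + 4 = 3] peel the +4: subtract 4 from each side, so sub: (((-(x + 5)) + 3) + 2) + 3 = -1.
Step 2. [(((-(x + 5)) + 3) + 2) + 3 = -1] peel the +3: subtract 3 from each side, so sub: ((-(x + 5)) + 3) + 2 = -4.
Step 3. [((-(x + 5)) + 3) + 2 = -4] +2 is outermost — subtract 2 both sides ⇒ sub: (-(x + 5)) + 3 = -6.
Step 4. [(-(x + 5)) + 3 = -6] peel the +3: subtract 3 from each side, so sub: -(x + 5) = -9.
Step 5. [-(x + 5) = -9] LHS negated; negate both sides, so neg: x + 5 = 9.
Step 6. [x + 5 = 9] peel the +5: subtract 5 from each side ⇒ sub: x = 4.

Answer: x ∈ {4}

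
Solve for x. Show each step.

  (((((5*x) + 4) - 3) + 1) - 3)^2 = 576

Step 1. [(((((5*x) + 4) - 3) + 1) - 3)^2 = 576] 576 ≥ 0, LHS is (·)² — take ±√. So sqrt: ((((5*x) + 4) - 3) + 1) - 3 = 24 or -24.
Step 2. [((((5*x) + 4) - 3) + 1) - 3 = 24 or -24] the outer -3 inverts by adding 3, so sub: (((5*x) + 4) - 3) + 1 = 27 or -21.
Step 3. [(((5*x) + 4) - 3) + 1 = 27 or -21] the outer +1 inverts by subtracting 1 ⇒ sub: ((5*x) + 4) - 3 = 26 or -22.
Step 4. [((5*x) + 4) - 3 = 26 or -22] add 3: x sits inside (… - 3), so sub: (5*x) + 4 = 29 or -19.
Step 5. [(5*x) + 4 = 29 or -19] subtract 4: x sits inside (… + 4) ⇒ sub: 5*x = 25 or -23.
Step 6. [5*x = 25 or -23] leading coefficient 5: divide by 5 ⇒ div: x = 5 or -23/5.

Answer: x ∈ {-23/5, 5}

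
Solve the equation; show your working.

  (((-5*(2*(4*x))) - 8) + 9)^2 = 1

Step 1. [(((-5*(2*(4*x))) - 8) + 9)^2 = 1] 1 ≥ 0, LHS is (·)² — take ±√. So sqrt: ((-5*(2*(4*x))) - 8) + 9 = 1 or -1.
Step 2. [((-5*(2*(4*x))) - 8) + 9 = 1 or -1] subtract 9: x sits inside (… + 9). So sub: (-5*(2*(4*x))) - 8 = -8 or -10.
Step 3. [(-5*(2*(4*x))) - 8 = -8 or -10] add 8: x sits inside (… - 8), so sub: -5*(2*(4*x)) = 0 or -2.
Step 4. [-5*(2*(4*x)) = 0 or -2] LHS = -5·(…); ÷-5 both sides, so div: 2*(4*x) = 0 or 2/5.
Step 5. [2*(4*x) = 0 or 2/5] LHS = 2·(…); ÷2 both sides ⇒ div: 4*x = 0 or 1/5.
Step 6. [4*x = 0 or 1/5] leading coefficient 4: divide by 4. So div: x = 0 or 1/20.

Answer: x ∈ {0, 1/20}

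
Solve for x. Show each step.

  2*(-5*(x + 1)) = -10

Step 1. [2*(-5*(x + 1)) = -10] 2·(inner) — divide through by 2, so div: -5*(x + 1) = -5.
Step 2. [-5*(x + 1) = -5] divide by the outer -5. So div: x + 1 = 1.
Step 3. [x + 1 = 1] 1 comes off first (subtract 1) ⇒ sub: x = 0.

Answer: x ∈ {0}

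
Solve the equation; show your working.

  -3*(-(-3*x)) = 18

Step 1. [-3*(-(-3*x)) = 18] leading coefficient -3: divide by -3, so div: -(-3*x) = -6.
Step 2. [-(-3*x) = -6] flip signs both sides, so neg: -3*x = 6.
Step 3. [-3*x = 6] divide by the outer -3, so div: x = -2.

Answer: x ∈ {-2}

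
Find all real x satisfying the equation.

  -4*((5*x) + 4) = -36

Step 1. [-4*((5*x) + 4) = -36] divide by the outer -4. So div: (5*x) + 4 = 9.
Step 2. [(5*x) + 4 = 9] peel the +4: subtract 4 from each side, so sub: 5*x = 5.
Step 3. [5*x = 5] divide by the outer 5. So div: x = 1.

Answer: x ∈ {1}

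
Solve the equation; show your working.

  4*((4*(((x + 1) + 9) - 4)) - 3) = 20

Step 1. [4*((4*(((x + 1) + 9) - 4)) - 3) = 20] divide by the outer 4. So div: (4*(((x + 1) + 9) - 4)) - 3 = 5.
Step 2. [(4*(((x + 1) + 9) - 4)) - 3 = 5] add 3: x sits inside (… - 3), so sub: 4*(((x + 1) + 9) - 4) = 8.
Step 3. [4*(((x + 1) + 9) - 4) = 8] divide by the outer 4. So div: ((x + 1) + 9) - 4 = 2.
Step 4. [((x + 1) + 9) - 4 = 2] add 4: x sits inside (… - 4), so sub: (x + 1) + 9 = 6.
Step 5. [(x + 1) + 9 = 6] the outer +9 inverts by subtracting 9 ⇒ sub: x + 1 = -3.
Step 6. [x + 1 = -3] peel the +1: subtract 1 from each side ⇒ sub: x = -4.

Answer: x ∈ {-4}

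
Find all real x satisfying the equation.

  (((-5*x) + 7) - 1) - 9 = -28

Step 1. [(((-5*x) + 7) - 1) - 9 = -28] add 9: x sits inside (… - 9) ⇒ sub: ((-5*x) + 7) - 1 = -19.
Step 2. [((-5*x) + 7) - 1 = -19] 1 comes off first (add 1), so sub: (-5*x) + 7 = -18.
Step 3. [(-5*x) + 7 = -18] +7 is outermost — subtract 7 both sides. So sub: -5*x = -25.
Step 4. [-5*x = -25] LHS = -5·(…); ÷-5 both sides. So div: x = 5.

Answer: x ∈ {5}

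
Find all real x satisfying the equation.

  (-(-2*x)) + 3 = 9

Step 1. [(-(-2*x)) + 3 = 9] 3 comes off first (subtract 3), so sub: -(-2*x) = 6.
Step 2. [-(-2*x) = 6] flip signs both sides. So neg: -2*x = -6.
Step 3. [-2*x = -6] -2 out front; divide by -2 ⇒ div: x = 3.

Answer: x ∈ {3}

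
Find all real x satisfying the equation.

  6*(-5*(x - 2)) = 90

Step 1. [6*(-5*(x - 2)) = 90] 6·(inner) — divide through by 6 ⇒ div: -5*(x - 2) = 15.
Step 2. [-5*(x - 2) = 15] -5·(inner) — divide through by -5. So div: x - 2 = -3.
Step 3. [x - 2 = -3] the outer -2 inverts by adding 2 ⇒ sub: x = -1.

Answer: x ∈ {-1}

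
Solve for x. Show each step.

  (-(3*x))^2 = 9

Step 1. [(-(3*x))^2 = 9] LHS squared, RHS 9 ≥ 0: apply √ (±), so sqrt: -(3*x) = 3 or -3.
Step 2. [-(3*x) = 3 or -3] flip signs both sides. So neg: 3*x = -3 or 3.
Step 3. [3*x = -3 or 3] leading coefficient 3: divide by 3, so div: x = -1 or 1.

Answer: x ∈ {-1, 1}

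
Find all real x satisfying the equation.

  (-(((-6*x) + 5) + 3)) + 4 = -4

Step 1. [(-(((-6*x) + 5) + 3)) + 4 = -4] +4 is outermost — subtract 4 both sides ⇒ sub: -(((-6*x) + 5) + 3) = -8.
Step 2. [-(((-6*x) + 5) + 3) = -8] LHS negated; negate both sides ⇒ neg: ((-6*x) + 5) + 3 = 8.
Step 3. [((-6*x) + 5) + 3 = 8] +3 is outermost — subtract 3 both sides. So sub: (-6*x) + 5 = 5.
Step 4. [(-6*x) + 5 = 5] peel the +5: subtract 5 from each side. So sub: -6*x = 0.
Step 5. [-6*x = 0] divide by the outer -6 ⇒ div: x = 0.

Answer: x ∈ {0}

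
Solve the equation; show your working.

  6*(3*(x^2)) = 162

Step 1. [6*(3*(x^2)) = 162] LHS = 6·(…); ÷6 both sides. So div: 3*(x^2) = 27.
Step 2. [3*(x^2) = 27] leading coefficient 3: divide by 3, so div: x^2 = 9.
Step 3. [x^2 = 9] LHS squared, RHS 9 ≥ 0: apply √ (±) ⇒ sqrt: x = 3 or -3.

Answer: x ∈ {-3, 3}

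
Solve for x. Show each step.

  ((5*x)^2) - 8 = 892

Step 1. [((5*x)^2) - 8 = 892] the outer -8 inverts by adding 8, so sub: (5*x)^2 = 900.
Step 2. [(5*x)^2 = 900] LHS squared, RHS 900 ≥ 0: apply √ (±) ⇒ sqrt: 5*x = 30 or -30.
Step 3. [5*x = 30 or -30] divide by the outer 5. So div: x = 6 or -6.

Answer: x ∈ {-6, 6}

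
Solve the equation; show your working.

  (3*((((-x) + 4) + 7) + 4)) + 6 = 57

Step 1. [(3*((((-x) + 4) + 7) + 4)) + 6 = 57] subtract 6: x sits inside (… + 6). So sub: 3*((((-x) + 4) + 7) + 4) = 51.
Step 2. [3*((((-x) + 4) + 7) + 4) = 51] divide by the outer 3, so div: (((-x) + 4) + 7) + 4 = 17.
Step 3. [(((-x) + 4) + 7) + 4 = 17] peel the +4: subtract 4 from each side. So sub: ((-x) + 4) + 7 = 13.
Step 4. [((-x) + 4) + 7 = 13] peel the +7: subtract 7 from each side ⇒ sub: (-x) + 4 = 6.
Step 5. [(-x) + 4 = 6] the outer +4 inverts by subtracting 4. So sub: -x = 2.
Step 6. [-x = 2] LHS negated; negate both sides ⇒ neg: x = -2.

Answer: x ∈ {-2}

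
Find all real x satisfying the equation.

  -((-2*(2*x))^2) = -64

Step 1. [-((-2*(2*x))^2) = -64] LHS negated; negate both sides. So neg: (-2*(2*x))^2 = 64.
Step 2. [(-2*(2*x))^2 = 64] 64 ≥ 0, LHS is (·)² — take ±√. So sqrt: -2*(2*x) = 8 or -8.
Step 3. [-2*(2*x) = 8 or -8] LHS = -2·(…); ÷-2 both sides ⇒ div: 2*x = -4 or 4.
Step 4. [2*x = -4 or 4] divide by the outer 2, so div: x = -2 or 2.

Answer: x ∈ {-2, 2}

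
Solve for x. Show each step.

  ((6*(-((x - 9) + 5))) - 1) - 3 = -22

Step 1. [((6*(-((x - 9) + 5))) - 1) - 3 = -22] peel the -3: add 3 from each side ⇒ sub: (6*(-((x - 9) + 5))) - 1 = -19.
Step 2. [(6*(-((x - 9) + 5))) - 1 = -19] peel the -1: add 1 from each side, so sub: 6*(-((x - 9) + 5)) = -18.
Step 3. [6*(-((x - 9) + 5)) = -18] 6 out front; divide by 6 ⇒ div: -((x - 9) + 5) = -3.
Step 4. [-((x - 9) + 5) = -3] leading − — multiply by −1, so neg: (x - 9) + 5 = 3.
Step 5. [(x - 9) + 5 = 3] +5 is outermost — subtract 5 both sides ⇒ sub: x - 9 = -2.
Step 6. [x - 9 = -2] -9 is outermost — add 9 both sides ⇒ sub: x = 7.

Answer: x ∈ {7}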